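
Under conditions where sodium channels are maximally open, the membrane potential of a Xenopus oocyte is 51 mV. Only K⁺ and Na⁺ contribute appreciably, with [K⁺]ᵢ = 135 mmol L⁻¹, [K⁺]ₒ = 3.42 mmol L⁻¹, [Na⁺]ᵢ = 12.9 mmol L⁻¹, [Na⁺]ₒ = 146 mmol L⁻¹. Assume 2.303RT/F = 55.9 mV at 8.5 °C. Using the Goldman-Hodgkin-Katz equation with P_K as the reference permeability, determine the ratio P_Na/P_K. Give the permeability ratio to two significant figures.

Let α = P_Na/P_K. GHK: Vm = 55.9·log₁₀[(Kₒ + α·Naₒ)/(Kᵢ + α·Naᵢ)].
10^(Vm/55.9) = 10^(51.0/55.9) = 8.1723
So 8.1723·(Kᵢ + α·Naᵢ) = Kₒ + α·Naₒ → α = (8.1723·135.0 − 3.42) / (146.0 − 8.1723·12.9)
α = (1103 − 3.42) / (146.0 − 105.4) = 1100/40.58 = 27.1

27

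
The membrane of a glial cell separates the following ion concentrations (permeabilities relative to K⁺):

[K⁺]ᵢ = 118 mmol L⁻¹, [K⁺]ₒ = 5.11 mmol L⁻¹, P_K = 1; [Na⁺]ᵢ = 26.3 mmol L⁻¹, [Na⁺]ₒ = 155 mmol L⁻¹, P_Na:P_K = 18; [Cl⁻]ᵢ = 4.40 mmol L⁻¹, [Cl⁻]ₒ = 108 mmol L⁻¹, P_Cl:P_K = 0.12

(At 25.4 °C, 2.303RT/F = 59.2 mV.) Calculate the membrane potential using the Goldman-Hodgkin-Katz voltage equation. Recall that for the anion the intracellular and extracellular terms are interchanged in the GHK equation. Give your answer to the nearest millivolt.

Vm = 59.2 · log₁₀[(Σ P·[cation]ₒ + Σ P·[anion]ᵢ) / (Σ P·[cation]ᵢ + Σ P·[anion]ₒ)]
Numerator = 1×5.11 + 18×155 + 0.12×4.40 = 2796
Denominator = 1×118 + 18×26.3 + 0.12×108 = 604.4
Vm = 59.2 · log₁₀(4.6258) = 59.2 × (0.6652) = 39.38 mV

39 mV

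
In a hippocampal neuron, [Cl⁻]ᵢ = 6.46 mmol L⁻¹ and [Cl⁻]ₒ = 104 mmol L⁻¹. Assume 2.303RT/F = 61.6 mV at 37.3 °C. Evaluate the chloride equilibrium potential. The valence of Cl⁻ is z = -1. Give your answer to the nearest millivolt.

-74 mV

E = (61.6/z) · log₁₀([Cl⁻]_out/[Cl⁻]_in) with z = -1.
For an anion, dividing by z = -1 reverses the sign.
= (61.6/-1) · log₁₀(104/6.46) = -61.60 · log₁₀(16.1)
= -61.60 · (1.2068) = -74.34 mV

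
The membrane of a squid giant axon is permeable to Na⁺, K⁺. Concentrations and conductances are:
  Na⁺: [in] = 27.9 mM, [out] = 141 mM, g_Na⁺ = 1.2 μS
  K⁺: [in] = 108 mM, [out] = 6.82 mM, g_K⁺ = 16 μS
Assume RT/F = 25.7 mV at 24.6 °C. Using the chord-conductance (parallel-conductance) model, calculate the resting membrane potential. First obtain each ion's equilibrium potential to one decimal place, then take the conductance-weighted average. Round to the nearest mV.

E_Na⁺ = (25.7/1)·ln(141/27.9) = 41.6 mV
E_K⁺ = (25.7/1)·ln(6.82/108) = -71.0 mV
Vm = (Σ gᵢEᵢ)/(Σ gᵢ) = (1.2·41.6 + 16·-71.0) / (1.2 + 16)
= -1086.08 / 17.2 = -63.14 mV

-63 mV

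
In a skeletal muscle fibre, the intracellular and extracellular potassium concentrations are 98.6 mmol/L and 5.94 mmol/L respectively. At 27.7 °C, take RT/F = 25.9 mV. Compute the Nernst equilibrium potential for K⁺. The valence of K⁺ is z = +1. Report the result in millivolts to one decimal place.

-72.8 mV

E = (25.9/z) · ln([K⁺]_out/[K⁺]_in) with z = +1.
= (25.9/1) · ln(5.94/98.6) = 25.90 · ln(0.06024)
= 25.90 · (-2.8094) = -72.76 mV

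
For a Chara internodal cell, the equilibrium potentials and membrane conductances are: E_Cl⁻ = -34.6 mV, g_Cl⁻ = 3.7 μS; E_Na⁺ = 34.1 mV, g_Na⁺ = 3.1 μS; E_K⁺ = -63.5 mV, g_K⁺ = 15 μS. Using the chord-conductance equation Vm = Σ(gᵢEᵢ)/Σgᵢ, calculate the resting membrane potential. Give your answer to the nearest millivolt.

-45 mV

Σ gᵢEᵢ = 3.7·(-34.6) + 3.1·(34.1) + 15·(-63.5) = -974.81
Σ gᵢ = 3.7 + 3.1 + 15 = 21.8
Vm = -974.81 / 21.8 = -44.72 mV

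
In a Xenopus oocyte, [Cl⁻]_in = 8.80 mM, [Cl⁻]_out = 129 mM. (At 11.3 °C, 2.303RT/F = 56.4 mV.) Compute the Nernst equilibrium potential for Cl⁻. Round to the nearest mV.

-66 mV

E = (56.4/z) · log₁₀([Cl⁻]_out/[Cl⁻]_in) with z = -1.
For an anion, dividing by z = -1 reverses the sign.
= (56.4/-1) · log₁₀(129/8.80) = -56.40 · log₁₀(14.66)
= -56.40 · (1.1661) = -65.77 mV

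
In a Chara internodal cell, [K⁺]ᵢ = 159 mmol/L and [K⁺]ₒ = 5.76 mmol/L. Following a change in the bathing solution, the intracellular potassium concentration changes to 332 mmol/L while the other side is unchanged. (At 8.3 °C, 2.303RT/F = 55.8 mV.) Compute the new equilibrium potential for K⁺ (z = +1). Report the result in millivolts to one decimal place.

-98.2 mV

After the shift: [K⁺]_out = 5.76, [K⁺]_in = 332 mmol/L.
E_new = (55.8/1)·log₁₀(5.76/332) = 55.80 · (-1.7607) = -98.25 mV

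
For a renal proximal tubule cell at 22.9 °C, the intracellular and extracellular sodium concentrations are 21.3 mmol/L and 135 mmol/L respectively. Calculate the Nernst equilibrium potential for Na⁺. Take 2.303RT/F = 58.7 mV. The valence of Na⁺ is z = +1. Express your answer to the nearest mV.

E = (58.7/z) · log₁₀([Na⁺]_out/[Na⁺]_in) with z = +1.
= (58.7/1) · log₁₀(135/21.3) = 58.70 · log₁₀(6.338)
= 58.70 · (0.8020) = 47.07 mV

47 mV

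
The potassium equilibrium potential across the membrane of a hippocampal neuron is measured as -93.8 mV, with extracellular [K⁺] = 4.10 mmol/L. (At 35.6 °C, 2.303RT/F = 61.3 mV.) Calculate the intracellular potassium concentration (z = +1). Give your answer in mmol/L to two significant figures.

140 mmol/L

Nernst: E = (61.3/1) · log₁₀([out]/[in]), so log₁₀([out]/[in]) = -93.8 × 1 / 61.3 = -1.5302.
[out]/[in] = 10^(-1.5302) = 0.0295.
[in] = 4.10 / 0.0295 = 139 mmol/L.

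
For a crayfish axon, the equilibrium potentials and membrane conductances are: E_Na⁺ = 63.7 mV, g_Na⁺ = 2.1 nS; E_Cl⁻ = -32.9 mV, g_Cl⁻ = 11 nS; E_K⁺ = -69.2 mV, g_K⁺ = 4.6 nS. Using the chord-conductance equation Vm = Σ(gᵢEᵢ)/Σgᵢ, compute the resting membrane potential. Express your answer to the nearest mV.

Σ gᵢEᵢ = 2.1·(63.7) + 11·(-32.9) + 4.6·(-69.2) = -546.45
Σ gᵢ = 2.1 + 11 + 4.6 = 17.7
Vm = -546.45 / 17.7 = -30.87 mV

-31 mV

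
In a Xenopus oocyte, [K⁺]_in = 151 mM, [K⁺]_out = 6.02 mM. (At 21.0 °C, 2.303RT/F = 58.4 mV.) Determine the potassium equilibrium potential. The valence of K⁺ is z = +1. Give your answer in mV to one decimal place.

-81.7 mV

E = (58.4/z) · log₁₀([K⁺]_out/[K⁺]_in) with z = +1.
= (58.4/1) · log₁₀(6.02/151) = 58.40 · log₁₀(0.03987)
= 58.40 · (-1.3994) = -81.72 mV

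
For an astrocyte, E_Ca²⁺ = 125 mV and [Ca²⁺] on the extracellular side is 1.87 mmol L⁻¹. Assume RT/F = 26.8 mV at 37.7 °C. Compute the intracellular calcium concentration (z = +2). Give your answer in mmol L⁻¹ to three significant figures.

0.000166 mmol L⁻¹

Nernst: E = (26.8/2) · ln([out]/[in]), so ln([out]/[in]) = 125.0 × 2 / 26.8 = 9.3284.
[out]/[in] = e^(9.3284) = 1.125e+04.
[in] = 1.87 / 1.125e+04 = 0.0001662 mmol L⁻¹.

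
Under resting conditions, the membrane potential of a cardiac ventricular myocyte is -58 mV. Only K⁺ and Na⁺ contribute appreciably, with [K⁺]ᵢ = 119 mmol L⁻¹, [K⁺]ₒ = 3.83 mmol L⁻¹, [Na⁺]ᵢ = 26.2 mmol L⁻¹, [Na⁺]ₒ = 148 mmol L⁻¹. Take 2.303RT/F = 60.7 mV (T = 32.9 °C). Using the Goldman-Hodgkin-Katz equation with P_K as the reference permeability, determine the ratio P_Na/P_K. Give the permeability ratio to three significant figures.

0.0645

Let α = P_Na/P_K. GHK: Vm = 60.7·log₁₀[(Kₒ + α·Naₒ)/(Kᵢ + α·Naᵢ)].
10^(Vm/60.7) = 10^(-58.0/60.7) = 0.11079
So 0.11079·(Kᵢ + α·Naᵢ) = Kₒ + α·Naₒ → α = (0.11079·119.0 − 3.83) / (148.0 − 0.11079·26.2)
α = (13.18 − 3.83) / (148.0 − 2.903) = 9.353/145.1 = 0.06446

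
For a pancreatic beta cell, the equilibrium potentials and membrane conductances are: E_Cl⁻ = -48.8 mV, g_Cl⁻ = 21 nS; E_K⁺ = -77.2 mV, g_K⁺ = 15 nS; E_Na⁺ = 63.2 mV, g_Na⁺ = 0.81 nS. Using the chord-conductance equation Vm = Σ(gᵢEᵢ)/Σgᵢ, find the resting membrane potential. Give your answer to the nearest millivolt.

Σ gᵢEᵢ = 21·(-48.8) + 15·(-77.2) + 0.81·(63.2) = -2131.61
Σ gᵢ = 21 + 15 + 0.81 = 36.81
Vm = -2131.61 / 36.81 = -57.91 mV

-58 mV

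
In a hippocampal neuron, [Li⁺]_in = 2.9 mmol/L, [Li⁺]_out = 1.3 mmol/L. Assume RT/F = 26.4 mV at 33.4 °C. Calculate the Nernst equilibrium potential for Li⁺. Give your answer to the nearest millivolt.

E = (26.4/z) · ln([Li⁺]_out/[Li⁺]_in) with z = +1.
= (26.4/1) · ln(1.3/2.9) = 26.40 · ln(0.4483)
= 26.40 · (-0.8023) = -21.18 mV

-21 mV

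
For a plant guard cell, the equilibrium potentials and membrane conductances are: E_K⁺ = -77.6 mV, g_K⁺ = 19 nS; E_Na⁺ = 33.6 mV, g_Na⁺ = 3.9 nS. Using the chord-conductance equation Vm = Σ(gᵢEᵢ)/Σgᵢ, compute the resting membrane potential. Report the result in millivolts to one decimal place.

Σ gᵢEᵢ = 19·(-77.6) + 3.9·(33.6) = -1343.36
Σ gᵢ = 19 + 3.9 = 22.9
Vm = -1343.36 / 22.9 = -58.66 mV

-58.7 mV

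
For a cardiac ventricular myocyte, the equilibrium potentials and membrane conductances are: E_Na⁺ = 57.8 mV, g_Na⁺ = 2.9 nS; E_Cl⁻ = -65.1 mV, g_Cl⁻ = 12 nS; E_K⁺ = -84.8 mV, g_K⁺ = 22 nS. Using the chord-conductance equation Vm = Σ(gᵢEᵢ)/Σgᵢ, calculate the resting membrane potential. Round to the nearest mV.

-67 mV

Σ gᵢEᵢ = 2.9·(57.8) + 12·(-65.1) + 22·(-84.8) = -2479.18
Σ gᵢ = 2.9 + 12 + 22 = 36.9
Vm = -2479.18 / 36.9 = -67.19 mV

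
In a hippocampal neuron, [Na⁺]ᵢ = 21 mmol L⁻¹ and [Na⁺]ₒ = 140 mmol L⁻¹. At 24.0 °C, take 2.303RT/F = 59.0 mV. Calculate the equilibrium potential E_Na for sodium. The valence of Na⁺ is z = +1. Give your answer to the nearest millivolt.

49 mV

E = (59.0/z) · log₁₀([Na⁺]_out/[Na⁺]_in) with z = +1.
= (59.0/1) · log₁₀(140/21) = 59.00 · log₁₀(6.667)
= 59.00 · (0.8239) = 48.61 mV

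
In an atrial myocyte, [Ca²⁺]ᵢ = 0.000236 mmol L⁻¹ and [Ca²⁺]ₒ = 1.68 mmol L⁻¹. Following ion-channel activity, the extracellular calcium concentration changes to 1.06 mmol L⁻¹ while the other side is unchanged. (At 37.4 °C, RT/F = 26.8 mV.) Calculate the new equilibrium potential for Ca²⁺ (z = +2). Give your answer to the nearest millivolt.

After the shift: [Ca²⁺]_out = 1.06, [Ca²⁺]_in = 0.000236 mmol L⁻¹.
E_new = (26.8/2)·ln(1.06/0.000236) = 13.40 · (8.4099) = 112.69 mV

113 mV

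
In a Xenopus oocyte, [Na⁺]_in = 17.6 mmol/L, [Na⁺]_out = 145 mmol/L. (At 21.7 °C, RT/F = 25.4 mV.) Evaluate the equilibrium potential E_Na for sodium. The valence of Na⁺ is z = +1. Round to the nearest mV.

E = (25.4/z) · ln([Na⁺]_out/[Na⁺]_in) with z = +1.
= (25.4/1) · ln(145/17.6) = 25.40 · ln(8.239)
= 25.40 · (2.1088) = 53.56 mV

54 mV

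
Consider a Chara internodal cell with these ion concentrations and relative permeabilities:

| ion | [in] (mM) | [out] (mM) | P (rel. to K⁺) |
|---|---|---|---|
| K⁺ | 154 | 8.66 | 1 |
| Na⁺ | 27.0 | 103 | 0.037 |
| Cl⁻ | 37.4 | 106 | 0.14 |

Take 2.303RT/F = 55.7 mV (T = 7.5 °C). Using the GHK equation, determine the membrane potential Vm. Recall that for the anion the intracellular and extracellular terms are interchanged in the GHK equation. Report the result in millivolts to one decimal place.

Vm = 55.7 · log₁₀[(Σ P·[cation]ₒ + Σ P·[anion]ᵢ) / (Σ P·[cation]ᵢ + Σ P·[anion]ₒ)]
Numerator = 1×8.66 + 0.037×103 + 0.14×37.4 = 17.71
Denominator = 1×154 + 0.037×27.0 + 0.14×106 = 169.8
Vm = 55.7 · log₁₀(0.10426) = 55.7 × (-0.9819) = -54.69 mV

-54.7 mV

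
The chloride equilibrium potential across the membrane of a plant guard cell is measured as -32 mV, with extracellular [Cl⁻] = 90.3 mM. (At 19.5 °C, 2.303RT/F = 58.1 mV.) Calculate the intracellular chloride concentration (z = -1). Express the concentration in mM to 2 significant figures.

25 mM

Nernst: E = (58.1/-1) · log₁₀([out]/[in]), so log₁₀([out]/[in]) = -32.0 × -1 / 58.1 = 0.5508.
[out]/[in] = 10^(0.5508) = 3.554.
[in] = 90.3 / 3.554 = 25.4 mM.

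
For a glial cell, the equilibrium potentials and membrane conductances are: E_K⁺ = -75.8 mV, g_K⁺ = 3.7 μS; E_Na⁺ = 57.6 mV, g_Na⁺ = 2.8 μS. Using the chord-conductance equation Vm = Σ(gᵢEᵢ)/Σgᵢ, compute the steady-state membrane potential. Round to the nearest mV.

-18 mV

Σ gᵢEᵢ = 3.7·(-75.8) + 2.8·(57.6) = -119.18
Σ gᵢ = 3.7 + 2.8 = 6.5
Vm = -119.18 / 6.5 = -18.34 mV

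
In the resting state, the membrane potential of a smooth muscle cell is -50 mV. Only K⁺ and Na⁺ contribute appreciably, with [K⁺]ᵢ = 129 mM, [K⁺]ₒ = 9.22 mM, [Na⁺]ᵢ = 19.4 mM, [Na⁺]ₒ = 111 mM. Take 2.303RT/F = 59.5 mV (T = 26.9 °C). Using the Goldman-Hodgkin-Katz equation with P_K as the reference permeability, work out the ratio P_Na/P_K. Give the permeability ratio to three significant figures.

Let α = P_Na/P_K. GHK: Vm = 59.5·log₁₀[(Kₒ + α·Naₒ)/(Kᵢ + α·Naᵢ)].
10^(Vm/59.5) = 10^(-50.0/59.5) = 0.14443
So 0.14443·(Kᵢ + α·Naᵢ) = Kₒ + α·Naₒ → α = (0.14443·129.0 − 9.22) / (111.0 − 0.14443·19.4)
α = (18.63 − 9.22) / (111.0 − 2.802) = 9.412/108.2 = 0.08699

0.0870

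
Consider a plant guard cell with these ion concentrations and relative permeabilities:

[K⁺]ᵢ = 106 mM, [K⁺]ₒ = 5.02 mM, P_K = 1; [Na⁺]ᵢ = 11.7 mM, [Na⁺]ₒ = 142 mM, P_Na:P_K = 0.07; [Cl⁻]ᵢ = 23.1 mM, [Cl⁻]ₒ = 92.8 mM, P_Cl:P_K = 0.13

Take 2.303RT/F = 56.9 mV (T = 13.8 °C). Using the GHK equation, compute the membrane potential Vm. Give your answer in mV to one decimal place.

Vm = 56.9 · log₁₀[(Σ P·[cation]ₒ + Σ P·[anion]ᵢ) / (Σ P·[cation]ᵢ + Σ P·[anion]ₒ)]
Numerator = 1×5.02 + 0.07×142 + 0.13×23.1 = 17.96
Denominator = 1×106 + 0.07×11.7 + 0.13×92.8 = 118.9
Vm = 56.9 · log₁₀(0.1511) = 56.9 × (-0.8207) = -46.70 mV

-46.7 mV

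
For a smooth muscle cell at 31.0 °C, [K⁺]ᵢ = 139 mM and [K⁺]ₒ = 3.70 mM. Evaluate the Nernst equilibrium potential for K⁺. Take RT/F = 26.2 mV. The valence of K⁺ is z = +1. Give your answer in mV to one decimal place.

E = (26.2/z) · ln([K⁺]_out/[K⁺]_in) with z = +1.
= (26.2/1) · ln(3.70/139) = 26.20 · ln(0.02662)
= 26.20 · (-3.6261) = -95.00 mV

-95.0 mV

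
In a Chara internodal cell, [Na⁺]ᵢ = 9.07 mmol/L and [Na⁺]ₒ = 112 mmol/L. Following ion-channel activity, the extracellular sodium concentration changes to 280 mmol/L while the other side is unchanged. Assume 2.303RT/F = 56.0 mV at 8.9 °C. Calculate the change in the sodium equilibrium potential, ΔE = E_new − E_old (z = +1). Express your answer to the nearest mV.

22 mV

E_old = (56.0/1)·log₁₀(112/9.07) = 61.13 mV
E_new = (56.0/1)·log₁₀(280/9.07) = 83.41 mV
ΔE = 83.41 − (61.13) = 22.28 mV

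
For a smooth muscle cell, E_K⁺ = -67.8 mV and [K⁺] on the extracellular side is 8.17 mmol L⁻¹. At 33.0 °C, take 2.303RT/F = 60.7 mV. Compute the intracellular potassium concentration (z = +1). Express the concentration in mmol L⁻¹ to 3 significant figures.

107 mmol L⁻¹

Nernst: E = (60.7/1) · log₁₀([out]/[in]), so log₁₀([out]/[in]) = -67.8 × 1 / 60.7 = -1.1170.
[out]/[in] = 10^(-1.1170) = 0.07639.
[in] = 8.17 / 0.07639 = 107 mmol L⁻¹.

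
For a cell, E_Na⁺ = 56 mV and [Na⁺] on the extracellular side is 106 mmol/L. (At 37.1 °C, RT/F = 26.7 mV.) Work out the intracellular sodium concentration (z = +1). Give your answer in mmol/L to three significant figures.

Nernst: E = (26.7/1) · ln([out]/[in]), so ln([out]/[in]) = 56.0 × 1 / 26.7 = 2.0974.
[out]/[in] = e^(2.0974) = 8.145.
[in] = 106 / 8.145 = 13.01 mmol/L.

13.0 mmol/L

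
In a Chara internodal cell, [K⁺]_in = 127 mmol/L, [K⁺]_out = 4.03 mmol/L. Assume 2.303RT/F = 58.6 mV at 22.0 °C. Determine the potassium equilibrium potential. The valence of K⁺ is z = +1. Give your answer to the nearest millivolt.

E = (58.6/z) · log₁₀([K⁺]_out/[K⁺]_in) with z = +1.
= (58.6/1) · log₁₀(4.03/127) = 58.60 · log₁₀(0.03173)
= 58.60 · (-1.4985) = -87.81 mV

-88 mV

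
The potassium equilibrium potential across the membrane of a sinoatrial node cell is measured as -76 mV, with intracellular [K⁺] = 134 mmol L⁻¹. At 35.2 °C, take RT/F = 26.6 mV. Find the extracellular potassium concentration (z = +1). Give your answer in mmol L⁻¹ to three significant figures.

7.70 mmol L⁻¹

Nernst: E = (26.6/1) · ln([out]/[in]), so ln([out]/[in]) = -76.0 × 1 / 26.6 = -2.8571.
[out]/[in] = e^(-2.8571) = 0.05743.
[out] = 0.05743 × 134 = 7.696 mmol L⁻¹.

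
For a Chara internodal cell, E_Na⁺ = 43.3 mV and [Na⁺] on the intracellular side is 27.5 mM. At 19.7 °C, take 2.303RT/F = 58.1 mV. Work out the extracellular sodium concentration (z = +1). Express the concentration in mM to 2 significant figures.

Nernst: E = (58.1/1) · log₁₀([out]/[in]), so log₁₀([out]/[in]) = 43.3 × 1 / 58.1 = 0.7453.
[out]/[in] = 10^(0.7453) = 5.562.
[out] = 5.562 × 27.5 = 153 mM.

150 mM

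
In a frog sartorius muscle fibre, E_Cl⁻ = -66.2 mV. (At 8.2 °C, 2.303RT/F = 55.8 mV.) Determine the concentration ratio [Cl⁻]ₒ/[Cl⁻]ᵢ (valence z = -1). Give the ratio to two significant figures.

15

log₁₀([out]/[in]) = E·z/(55.8) = -66.2 × -1 / 55.8 = 1.1864
[out]/[in] = 10^(1.1864) = 15.36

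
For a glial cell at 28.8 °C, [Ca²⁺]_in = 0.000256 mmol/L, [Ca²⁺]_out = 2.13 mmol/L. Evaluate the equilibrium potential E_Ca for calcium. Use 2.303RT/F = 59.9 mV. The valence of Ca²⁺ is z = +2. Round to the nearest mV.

117 mV

E = (59.9/z) · log₁₀([Ca²⁺]_out/[Ca²⁺]_in) with z = +2.
= (59.9/2) · log₁₀(2.13/0.000256) = 29.95 · log₁₀(8320)
= 29.95 · (3.9201) = 117.41 mV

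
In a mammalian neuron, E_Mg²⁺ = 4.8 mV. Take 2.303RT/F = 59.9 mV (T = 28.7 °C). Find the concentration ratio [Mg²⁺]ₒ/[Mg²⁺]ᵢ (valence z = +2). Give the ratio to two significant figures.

1.4

log₁₀([out]/[in]) = E·z/(59.9) = 4.8 × 2 / 59.9 = 0.1603
[out]/[in] = 10^(0.1603) = 1.446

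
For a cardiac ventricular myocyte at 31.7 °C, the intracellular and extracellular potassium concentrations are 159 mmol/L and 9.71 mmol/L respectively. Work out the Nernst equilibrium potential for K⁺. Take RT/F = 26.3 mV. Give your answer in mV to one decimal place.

E = (26.3/z) · ln([K⁺]_out/[K⁺]_in) with z = +1.
= (26.3/1) · ln(9.71/159) = 26.30 · ln(0.06107)
= 26.30 · (-2.7957) = -73.53 mV

-73.5 mV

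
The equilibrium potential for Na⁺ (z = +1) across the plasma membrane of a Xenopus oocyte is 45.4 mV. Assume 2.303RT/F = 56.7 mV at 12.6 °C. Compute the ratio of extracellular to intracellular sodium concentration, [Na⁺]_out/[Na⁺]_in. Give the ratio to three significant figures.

6.32

log₁₀([out]/[in]) = E·z/(56.7) = 45.4 × 1 / 56.7 = 0.8007
[out]/[in] = 10^(0.8007) = 6.32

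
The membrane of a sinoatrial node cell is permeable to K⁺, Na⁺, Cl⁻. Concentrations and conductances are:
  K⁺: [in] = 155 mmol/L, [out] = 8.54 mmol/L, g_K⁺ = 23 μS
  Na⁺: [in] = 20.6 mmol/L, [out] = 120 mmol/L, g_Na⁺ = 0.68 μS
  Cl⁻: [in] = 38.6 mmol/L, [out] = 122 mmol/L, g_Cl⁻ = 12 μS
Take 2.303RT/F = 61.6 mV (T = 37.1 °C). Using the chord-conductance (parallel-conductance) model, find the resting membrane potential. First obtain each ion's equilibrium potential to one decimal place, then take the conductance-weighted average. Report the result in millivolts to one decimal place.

E_K⁺ = (61.6/1)·log₁₀(8.54/155) = -77.5 mV
E_Na⁺ = (61.6/1)·log₁₀(120/20.6) = 47.1 mV
E_Cl⁻ = (61.6/-1)·log₁₀(122/38.6) = -30.8 mV
Vm = (Σ gᵢEᵢ)/(Σ gᵢ) = (23·-77.5 + 0.68·47.1 + 12·-30.8) / (23 + 0.68 + 12)
= -2120.07 / 35.68 = -59.42 mV

-59.4 mV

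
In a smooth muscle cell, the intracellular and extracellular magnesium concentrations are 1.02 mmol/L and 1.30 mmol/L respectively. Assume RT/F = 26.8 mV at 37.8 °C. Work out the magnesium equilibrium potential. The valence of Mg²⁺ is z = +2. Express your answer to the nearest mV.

E = (26.8/z) · ln([Mg²⁺]_out/[Mg²⁺]_in) with z = +2.
= (26.8/2) · ln(1.30/1.02) = 13.40 · ln(1.275)
= 13.40 · (0.2426) = 3.25 mV

3 mV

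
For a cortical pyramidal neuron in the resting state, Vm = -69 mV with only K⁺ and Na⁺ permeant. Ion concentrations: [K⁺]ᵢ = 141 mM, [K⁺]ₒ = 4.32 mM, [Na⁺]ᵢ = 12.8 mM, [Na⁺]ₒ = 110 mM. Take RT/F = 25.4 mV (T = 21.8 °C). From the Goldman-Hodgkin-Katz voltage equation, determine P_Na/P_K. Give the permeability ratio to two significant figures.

0.046

Let α = P_Na/P_K. GHK: Vm = 25.4·ln[(Kₒ + α·Naₒ)/(Kᵢ + α·Naᵢ)].
e^(Vm/25.4) = e^(-69.0/25.4) = 0.066103
So 0.066103·(Kᵢ + α·Naᵢ) = Kₒ + α·Naₒ → α = (0.066103·141.0 − 4.32) / (110.0 − 0.066103·12.8)
α = (9.321 − 4.32) / (110.0 − 0.8461) = 5.001/109.2 = 0.04581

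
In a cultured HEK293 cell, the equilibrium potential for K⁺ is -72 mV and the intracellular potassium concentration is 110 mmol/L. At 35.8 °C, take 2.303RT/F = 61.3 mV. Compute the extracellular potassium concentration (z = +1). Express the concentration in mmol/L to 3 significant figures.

Nernst: E = (61.3/1) · log₁₀([out]/[in]), so log₁₀([out]/[in]) = -72.0 × 1 / 61.3 = -1.1746.
[out]/[in] = 10^(-1.1746) = 0.0669.
[out] = 0.0669 × 110 = 7.359 mmol/L.

7.36 mmol/L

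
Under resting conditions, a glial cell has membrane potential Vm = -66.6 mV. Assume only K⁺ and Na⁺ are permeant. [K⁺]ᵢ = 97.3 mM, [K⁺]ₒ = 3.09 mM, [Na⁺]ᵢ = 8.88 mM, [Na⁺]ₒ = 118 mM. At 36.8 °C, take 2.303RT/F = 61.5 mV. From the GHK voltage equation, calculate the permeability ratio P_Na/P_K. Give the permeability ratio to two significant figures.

Let α = P_Na/P_K. GHK: Vm = 61.5·log₁₀[(Kₒ + α·Naₒ)/(Kᵢ + α·Naᵢ)].
10^(Vm/61.5) = 10^(-66.6/61.5) = 0.082618
So 0.082618·(Kᵢ + α·Naᵢ) = Kₒ + α·Naₒ → α = (0.082618·97.3 − 3.09) / (118.0 − 0.082618·8.88)
α = (8.039 − 3.09) / (118.0 − 0.7336) = 4.949/117.3 = 0.0422

0.042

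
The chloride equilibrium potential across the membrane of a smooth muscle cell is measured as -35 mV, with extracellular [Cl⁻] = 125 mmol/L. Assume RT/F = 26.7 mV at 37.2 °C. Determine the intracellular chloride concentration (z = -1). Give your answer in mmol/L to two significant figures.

Nernst: E = (26.7/-1) · ln([out]/[in]), so ln([out]/[in]) = -35.0 × -1 / 26.7 = 1.3109.
[out]/[in] = e^(1.3109) = 3.709.
[in] = 125 / 3.709 = 33.7 mmol/L.

34 mmol/L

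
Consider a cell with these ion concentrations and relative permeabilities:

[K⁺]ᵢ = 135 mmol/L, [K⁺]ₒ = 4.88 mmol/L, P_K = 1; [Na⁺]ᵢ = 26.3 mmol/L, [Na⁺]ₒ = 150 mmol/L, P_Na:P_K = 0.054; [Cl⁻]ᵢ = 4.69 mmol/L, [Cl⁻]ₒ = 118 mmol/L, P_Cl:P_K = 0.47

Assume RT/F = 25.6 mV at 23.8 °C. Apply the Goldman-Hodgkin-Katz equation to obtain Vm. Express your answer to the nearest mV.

Vm = 25.6 · ln[(Σ P·[cation]ₒ + Σ P·[anion]ᵢ) / (Σ P·[cation]ᵢ + Σ P·[anion]ₒ)]
Numerator = 1×4.88 + 0.054×150 + 0.47×4.69 = 15.18
Denominator = 1×135 + 0.054×26.3 + 0.47×118 = 191.9
Vm = 25.6 · ln(0.079134) = 25.6 × (-2.5366) = -64.94 mV

-65 mV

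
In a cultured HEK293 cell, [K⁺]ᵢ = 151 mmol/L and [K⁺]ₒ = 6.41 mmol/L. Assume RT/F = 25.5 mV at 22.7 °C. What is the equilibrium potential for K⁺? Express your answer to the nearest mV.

E = (25.5/z) · ln([K⁺]_out/[K⁺]_in) with z = +1.
= (25.5/1) · ln(6.41/151) = 25.50 · ln(0.04245)
= 25.50 · (-3.1594) = -80.57 mV

-81 mV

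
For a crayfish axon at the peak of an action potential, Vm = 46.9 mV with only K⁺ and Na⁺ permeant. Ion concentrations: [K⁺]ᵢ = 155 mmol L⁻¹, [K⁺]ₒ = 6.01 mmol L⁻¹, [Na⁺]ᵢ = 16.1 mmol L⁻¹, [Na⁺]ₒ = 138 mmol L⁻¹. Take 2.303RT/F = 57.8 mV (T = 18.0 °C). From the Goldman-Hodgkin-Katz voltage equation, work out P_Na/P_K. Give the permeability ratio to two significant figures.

Let α = P_Na/P_K. GHK: Vm = 57.8·log₁₀[(Kₒ + α·Naₒ)/(Kᵢ + α·Naᵢ)].
10^(Vm/57.8) = 10^(46.9/57.8) = 6.4777
So 6.4777·(Kᵢ + α·Naᵢ) = Kₒ + α·Naₒ → α = (6.4777·155.0 − 6.01) / (138.0 − 6.4777·16.1)
α = (1004 − 6.01) / (138.0 − 104.3) = 998/33.71 = 29.61

30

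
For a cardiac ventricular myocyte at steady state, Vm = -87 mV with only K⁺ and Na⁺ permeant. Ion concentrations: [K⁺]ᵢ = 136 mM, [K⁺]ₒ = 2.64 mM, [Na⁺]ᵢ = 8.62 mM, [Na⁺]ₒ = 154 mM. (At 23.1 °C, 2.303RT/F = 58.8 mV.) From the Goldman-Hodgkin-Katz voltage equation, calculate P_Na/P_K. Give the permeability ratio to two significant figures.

Let α = P_Na/P_K. GHK: Vm = 58.8·log₁₀[(Kₒ + α·Naₒ)/(Kᵢ + α·Naᵢ)].
10^(Vm/58.8) = 10^(-87.0/58.8) = 0.033144
So 0.033144·(Kᵢ + α·Naᵢ) = Kₒ + α·Naₒ → α = (0.033144·136.0 − 2.64) / (154.0 − 0.033144·8.62)
α = (4.508 − 2.64) / (154.0 − 0.2857) = 1.868/153.7 = 0.01215

0.012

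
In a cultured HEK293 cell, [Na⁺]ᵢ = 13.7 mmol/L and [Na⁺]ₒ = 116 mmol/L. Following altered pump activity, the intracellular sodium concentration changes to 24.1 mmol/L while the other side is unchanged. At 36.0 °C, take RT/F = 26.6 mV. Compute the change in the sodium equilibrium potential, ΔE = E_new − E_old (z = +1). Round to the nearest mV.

-15 mV

E_old = (26.6/1)·ln(116/13.7) = 56.82 mV
E_new = (26.6/1)·ln(116/24.1) = 41.80 mV
ΔE = 41.80 − (56.82) = -15.02 mV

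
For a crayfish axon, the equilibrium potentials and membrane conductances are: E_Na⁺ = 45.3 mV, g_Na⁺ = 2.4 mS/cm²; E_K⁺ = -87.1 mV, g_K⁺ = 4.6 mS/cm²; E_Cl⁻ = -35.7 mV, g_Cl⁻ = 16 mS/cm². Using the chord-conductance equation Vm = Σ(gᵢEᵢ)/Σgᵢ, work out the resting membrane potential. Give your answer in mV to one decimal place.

-37.5 mV

Σ gᵢEᵢ = 2.4·(45.3) + 4.6·(-87.1) + 16·(-35.7) = -863.14
Σ gᵢ = 2.4 + 4.6 + 16 = 23
Vm = -863.14 / 23 = -37.53 mV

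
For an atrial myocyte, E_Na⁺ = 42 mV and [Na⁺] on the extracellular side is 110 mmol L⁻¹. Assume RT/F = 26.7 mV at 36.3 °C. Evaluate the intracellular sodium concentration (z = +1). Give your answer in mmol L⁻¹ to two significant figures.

Nernst: E = (26.7/1) · ln([out]/[in]), so ln([out]/[in]) = 42.0 × 1 / 26.7 = 1.5730.
[out]/[in] = e^(1.5730) = 4.821.
[in] = 110 / 4.821 = 22.82 mmol L⁻¹.

23 mmol L⁻¹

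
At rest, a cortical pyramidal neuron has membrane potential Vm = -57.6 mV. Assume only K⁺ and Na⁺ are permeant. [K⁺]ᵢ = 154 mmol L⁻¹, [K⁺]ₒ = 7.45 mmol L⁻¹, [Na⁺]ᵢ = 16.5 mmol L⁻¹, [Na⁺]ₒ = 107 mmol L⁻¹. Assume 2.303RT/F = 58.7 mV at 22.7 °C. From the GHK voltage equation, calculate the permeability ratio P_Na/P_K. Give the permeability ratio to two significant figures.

Let α = P_Na/P_K. GHK: Vm = 58.7·log₁₀[(Kₒ + α·Naₒ)/(Kᵢ + α·Naᵢ)].
10^(Vm/58.7) = 10^(-57.6/58.7) = 0.10441
So 0.10441·(Kᵢ + α·Naᵢ) = Kₒ + α·Naₒ → α = (0.10441·154.0 − 7.45) / (107.0 − 0.10441·16.5)
α = (16.08 − 7.45) / (107.0 − 1.723) = 8.629/105.3 = 0.08196

0.082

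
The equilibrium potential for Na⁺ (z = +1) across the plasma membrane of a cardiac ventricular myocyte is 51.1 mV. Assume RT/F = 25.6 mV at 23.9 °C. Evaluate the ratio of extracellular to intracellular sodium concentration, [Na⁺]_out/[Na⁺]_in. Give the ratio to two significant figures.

7.4

ln([out]/[in]) = E·z/(25.6) = 51.1 × 1 / 25.6 = 1.9961
[out]/[in] = e^(1.9961) = 7.36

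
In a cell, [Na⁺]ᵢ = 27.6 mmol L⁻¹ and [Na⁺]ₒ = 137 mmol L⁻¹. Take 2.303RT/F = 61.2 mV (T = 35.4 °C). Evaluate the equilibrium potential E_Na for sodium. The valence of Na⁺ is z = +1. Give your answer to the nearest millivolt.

43 mV

E = (61.2/z) · log₁₀([Na⁺]_out/[Na⁺]_in) with z = +1.
= (61.2/1) · log₁₀(137/27.6) = 61.20 · log₁₀(4.964)
= 61.20 · (0.6958) = 42.58 mV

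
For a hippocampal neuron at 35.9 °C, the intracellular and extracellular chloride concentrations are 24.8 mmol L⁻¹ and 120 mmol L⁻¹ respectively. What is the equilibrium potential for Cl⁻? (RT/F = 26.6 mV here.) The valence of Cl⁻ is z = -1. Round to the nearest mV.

-42 mV

E = (26.6/z) · ln([Cl⁻]_out/[Cl⁻]_in) with z = -1.
For an anion, dividing by z = -1 reverses the sign.
= (26.6/-1) · ln(120/24.8) = -26.60 · ln(4.839)
= -26.60 · (1.5766) = -41.94 mV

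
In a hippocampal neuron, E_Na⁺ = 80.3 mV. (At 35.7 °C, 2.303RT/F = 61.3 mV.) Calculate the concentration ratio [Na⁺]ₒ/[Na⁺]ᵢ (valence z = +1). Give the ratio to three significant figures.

20.4

log₁₀([out]/[in]) = E·z/(61.3) = 80.3 × 1 / 61.3 = 1.3100
[out]/[in] = 10^(1.3100) = 20.42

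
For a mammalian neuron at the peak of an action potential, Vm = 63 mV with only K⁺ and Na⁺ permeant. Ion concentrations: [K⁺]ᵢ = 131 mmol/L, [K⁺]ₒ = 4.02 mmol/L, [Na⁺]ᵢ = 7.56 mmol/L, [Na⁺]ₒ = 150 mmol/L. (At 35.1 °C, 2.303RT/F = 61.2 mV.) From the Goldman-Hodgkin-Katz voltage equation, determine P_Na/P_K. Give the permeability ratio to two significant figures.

20

Let α = P_Na/P_K. GHK: Vm = 61.2·log₁₀[(Kₒ + α·Naₒ)/(Kᵢ + α·Naᵢ)].
10^(Vm/61.2) = 10^(63.0/61.2) = 10.701
So 10.701·(Kᵢ + α·Naᵢ) = Kₒ + α·Naₒ → α = (10.701·131.0 − 4.02) / (150.0 − 10.701·7.56)
α = (1402 − 4.02) / (150.0 − 80.9) = 1398/69.1 = 20.23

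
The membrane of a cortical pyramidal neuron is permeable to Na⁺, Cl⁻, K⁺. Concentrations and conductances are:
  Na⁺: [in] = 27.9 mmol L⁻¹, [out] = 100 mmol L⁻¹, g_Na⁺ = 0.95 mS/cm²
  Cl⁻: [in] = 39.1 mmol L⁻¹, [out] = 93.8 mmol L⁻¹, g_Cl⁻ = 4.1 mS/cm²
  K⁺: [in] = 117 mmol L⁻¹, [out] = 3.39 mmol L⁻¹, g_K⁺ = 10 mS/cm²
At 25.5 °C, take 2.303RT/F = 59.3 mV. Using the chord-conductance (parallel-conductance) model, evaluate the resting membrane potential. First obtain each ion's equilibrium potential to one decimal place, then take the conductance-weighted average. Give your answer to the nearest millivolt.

E_Na⁺ = (59.3/1)·log₁₀(100/27.9) = 32.9 mV
E_Cl⁻ = (59.3/-1)·log₁₀(93.8/39.1) = -22.5 mV
E_K⁺ = (59.3/1)·log₁₀(3.39/117) = -91.2 mV
Vm = (Σ gᵢEᵢ)/(Σ gᵢ) = (0.95·32.9 + 4.1·-22.5 + 10·-91.2) / (0.95 + 4.1 + 10)
= -973.00 / 15.05 = -64.65 mV

-65 mV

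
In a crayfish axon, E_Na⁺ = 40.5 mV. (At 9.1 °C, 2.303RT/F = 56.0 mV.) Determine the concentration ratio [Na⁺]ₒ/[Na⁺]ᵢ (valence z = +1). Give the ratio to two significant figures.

log₁₀([out]/[in]) = E·z/(56.0) = 40.5 × 1 / 56.0 = 0.7232
[out]/[in] = 10^(0.7232) = 5.287

5.3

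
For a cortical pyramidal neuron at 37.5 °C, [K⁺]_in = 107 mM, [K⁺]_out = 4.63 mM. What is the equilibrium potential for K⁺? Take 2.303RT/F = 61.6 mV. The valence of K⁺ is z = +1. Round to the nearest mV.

E = (61.6/z) · log₁₀([K⁺]_out/[K⁺]_in) with z = +1.
= (61.6/1) · log₁₀(4.63/107) = 61.60 · log₁₀(0.04327)
= 61.60 · (-1.3638) = -84.01 mV

-84 mV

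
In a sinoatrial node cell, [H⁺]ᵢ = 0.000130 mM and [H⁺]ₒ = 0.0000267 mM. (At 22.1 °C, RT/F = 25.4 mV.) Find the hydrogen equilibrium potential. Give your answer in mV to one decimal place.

E = (25.4/z) · ln([H⁺]_out/[H⁺]_in) with z = +1.
= (25.4/1) · ln(0.0000267/0.000130) = 25.40 · ln(0.2054)
= 25.40 · (-1.5829) = -40.20 mV

-40.2 mV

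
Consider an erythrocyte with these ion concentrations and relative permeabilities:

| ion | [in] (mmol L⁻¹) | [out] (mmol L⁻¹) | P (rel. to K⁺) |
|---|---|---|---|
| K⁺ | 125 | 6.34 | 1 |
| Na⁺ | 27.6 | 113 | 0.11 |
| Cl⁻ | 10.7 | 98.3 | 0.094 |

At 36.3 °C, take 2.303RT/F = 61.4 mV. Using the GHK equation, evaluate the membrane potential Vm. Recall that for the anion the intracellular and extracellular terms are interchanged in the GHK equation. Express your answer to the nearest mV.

Vm = 61.4 · log₁₀[(Σ P·[cation]ₒ + Σ P·[anion]ᵢ) / (Σ P·[cation]ᵢ + Σ P·[anion]ₒ)]
Numerator = 1×6.34 + 0.11×113 + 0.094×10.7 = 19.78
Denominator = 1×125 + 0.11×27.6 + 0.094×98.3 = 137.3
Vm = 61.4 · log₁₀(0.14406) = 61.4 × (-0.8415) = -51.67 mV

-52 mV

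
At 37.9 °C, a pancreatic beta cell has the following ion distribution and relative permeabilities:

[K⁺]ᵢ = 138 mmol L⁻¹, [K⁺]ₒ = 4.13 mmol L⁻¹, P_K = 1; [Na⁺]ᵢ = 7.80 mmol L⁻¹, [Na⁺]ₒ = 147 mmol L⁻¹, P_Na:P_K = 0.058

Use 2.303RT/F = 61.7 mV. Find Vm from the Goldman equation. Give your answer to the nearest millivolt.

Vm = 61.7 · log₁₀[(Σ P·[cation]ₒ + Σ P·[anion]ᵢ) / (Σ P·[cation]ᵢ + Σ P·[anion]ₒ)]
Numerator = 1×4.13 + 0.058×147 = 12.66
Denominator = 1×138 + 0.058×7.80 = 138.5
Vm = 61.7 · log₁₀(0.09141) = 61.7 × (-1.0390) = -64.11 mV

-64 mV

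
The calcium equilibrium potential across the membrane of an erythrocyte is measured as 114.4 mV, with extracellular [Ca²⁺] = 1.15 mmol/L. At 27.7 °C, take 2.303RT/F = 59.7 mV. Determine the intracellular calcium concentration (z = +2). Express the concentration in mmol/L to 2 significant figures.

Nernst: E = (59.7/2) · log₁₀([out]/[in]), so log₁₀([out]/[in]) = 114.4 × 2 / 59.7 = 3.8325.
[out]/[in] = 10^(3.8325) = 6800.
[in] = 1.15 / 6800 = 0.0001691 mmol/L.

0.00017 mmol/L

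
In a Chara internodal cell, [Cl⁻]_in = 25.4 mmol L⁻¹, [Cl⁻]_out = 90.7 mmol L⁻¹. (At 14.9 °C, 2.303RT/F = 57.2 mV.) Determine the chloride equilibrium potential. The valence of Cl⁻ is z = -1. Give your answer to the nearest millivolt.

E = (57.2/z) · log₁₀([Cl⁻]_out/[Cl⁻]_in) with z = -1.
For an anion, dividing by z = -1 reverses the sign.
= (57.2/-1) · log₁₀(90.7/25.4) = -57.20 · log₁₀(3.571)
= -57.20 · (0.5528) = -31.62 mV

-32 mV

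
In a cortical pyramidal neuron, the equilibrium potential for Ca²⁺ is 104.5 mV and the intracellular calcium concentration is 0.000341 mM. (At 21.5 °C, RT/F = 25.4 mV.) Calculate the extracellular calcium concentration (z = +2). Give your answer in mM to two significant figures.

1.3 mM

Nernst: E = (25.4/2) · ln([out]/[in]), so ln([out]/[in]) = 104.5 × 2 / 25.4 = 8.2283.
[out]/[in] = e^(8.2283) = 3746.
[out] = 3746 × 0.000341 = 1.277 mM.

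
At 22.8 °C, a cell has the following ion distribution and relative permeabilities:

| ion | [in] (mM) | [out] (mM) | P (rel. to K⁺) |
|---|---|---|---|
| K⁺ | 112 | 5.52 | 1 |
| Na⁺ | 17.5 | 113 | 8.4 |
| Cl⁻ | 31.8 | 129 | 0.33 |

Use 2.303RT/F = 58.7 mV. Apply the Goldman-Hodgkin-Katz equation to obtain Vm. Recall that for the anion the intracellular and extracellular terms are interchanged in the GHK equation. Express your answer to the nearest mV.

30 mV

Vm = 58.7 · log₁₀[(Σ P·[cation]ₒ + Σ P·[anion]ᵢ) / (Σ P·[cation]ᵢ + Σ P·[anion]ₒ)]
Numerator = 1×5.52 + 8.4×113 + 0.33×31.8 = 965.2
Denominator = 1×112 + 8.4×17.5 + 0.33×129 = 301.6
Vm = 58.7 · log₁₀(3.2006) = 58.7 × (0.5052) = 29.66 mV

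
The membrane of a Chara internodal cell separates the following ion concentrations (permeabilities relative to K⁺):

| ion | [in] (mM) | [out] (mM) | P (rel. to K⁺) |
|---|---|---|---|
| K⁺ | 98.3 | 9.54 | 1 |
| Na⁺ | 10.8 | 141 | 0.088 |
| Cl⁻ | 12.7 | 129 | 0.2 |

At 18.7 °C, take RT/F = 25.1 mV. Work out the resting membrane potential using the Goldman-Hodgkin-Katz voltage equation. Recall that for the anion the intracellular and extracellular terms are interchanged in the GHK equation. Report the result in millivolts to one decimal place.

Vm = 25.1 · ln[(Σ P·[cation]ₒ + Σ P·[anion]ᵢ) / (Σ P·[cation]ᵢ + Σ P·[anion]ₒ)]
Numerator = 1×9.54 + 0.088×141 + 0.2×12.7 = 24.49
Denominator = 1×98.3 + 0.088×10.8 + 0.2×129 = 125.1
Vm = 25.1 · ln(0.19583) = 25.1 × (-1.6305) = -40.93 mV

-40.9 mV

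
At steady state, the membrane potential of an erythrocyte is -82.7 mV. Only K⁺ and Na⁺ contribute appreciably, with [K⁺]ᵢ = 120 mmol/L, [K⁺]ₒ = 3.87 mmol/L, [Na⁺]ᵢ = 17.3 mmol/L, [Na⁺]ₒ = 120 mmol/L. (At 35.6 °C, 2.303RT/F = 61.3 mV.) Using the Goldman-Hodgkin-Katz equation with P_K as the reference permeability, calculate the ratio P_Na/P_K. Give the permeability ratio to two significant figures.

Let α = P_Na/P_K. GHK: Vm = 61.3·log₁₀[(Kₒ + α·Naₒ)/(Kᵢ + α·Naᵢ)].
10^(Vm/61.3) = 10^(-82.7/61.3) = 0.044761
So 0.044761·(Kᵢ + α·Naᵢ) = Kₒ + α·Naₒ → α = (0.044761·120.0 − 3.87) / (120.0 − 0.044761·17.3)
α = (5.371 − 3.87) / (120.0 − 0.7744) = 1.501/119.2 = 0.01259

0.013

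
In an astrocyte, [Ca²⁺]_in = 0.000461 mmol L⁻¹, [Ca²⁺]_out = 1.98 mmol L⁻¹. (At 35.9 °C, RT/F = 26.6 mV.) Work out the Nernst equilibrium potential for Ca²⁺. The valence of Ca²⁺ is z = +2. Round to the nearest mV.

111 mV

E = (26.6/z) · ln([Ca²⁺]_out/[Ca²⁺]_in) with z = +2.
= (26.6/2) · ln(1.98/0.000461) = 13.30 · ln(4295)
= 13.30 · (8.3652) = 111.26 mV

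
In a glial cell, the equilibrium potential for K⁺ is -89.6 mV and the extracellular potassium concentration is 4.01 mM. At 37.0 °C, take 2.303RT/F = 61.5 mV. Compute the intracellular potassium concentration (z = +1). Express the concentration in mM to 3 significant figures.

115 mM

Nernst: E = (61.5/1) · log₁₀([out]/[in]), so log₁₀([out]/[in]) = -89.6 × 1 / 61.5 = -1.4569.
[out]/[in] = 10^(-1.4569) = 0.03492.
[in] = 4.01 / 0.03492 = 114.8 mM.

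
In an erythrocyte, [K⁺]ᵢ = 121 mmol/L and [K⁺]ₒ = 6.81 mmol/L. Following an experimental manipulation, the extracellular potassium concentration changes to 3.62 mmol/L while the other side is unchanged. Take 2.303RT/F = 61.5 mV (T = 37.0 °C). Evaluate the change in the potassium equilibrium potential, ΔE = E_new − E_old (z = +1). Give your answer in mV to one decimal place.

-16.9 mV

E_old = (61.5/1)·log₁₀(6.81/121) = -76.85 mV
E_new = (61.5/1)·log₁₀(3.62/121) = -93.73 mV
ΔE = -93.73 − (-76.85) = -16.88 mV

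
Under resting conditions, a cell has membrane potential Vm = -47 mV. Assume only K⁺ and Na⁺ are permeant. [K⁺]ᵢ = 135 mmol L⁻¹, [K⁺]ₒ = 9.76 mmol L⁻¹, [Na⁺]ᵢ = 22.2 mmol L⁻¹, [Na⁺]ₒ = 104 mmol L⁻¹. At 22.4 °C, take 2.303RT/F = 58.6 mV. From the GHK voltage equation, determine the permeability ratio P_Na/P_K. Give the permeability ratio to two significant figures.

Let α = P_Na/P_K. GHK: Vm = 58.6·log₁₀[(Kₒ + α·Naₒ)/(Kᵢ + α·Naᵢ)].
10^(Vm/58.6) = 10^(-47.0/58.6) = 0.15774
So 0.15774·(Kᵢ + α·Naᵢ) = Kₒ + α·Naₒ → α = (0.15774·135.0 − 9.76) / (104.0 − 0.15774·22.2)
α = (21.3 − 9.76) / (104.0 − 3.502) = 11.54/100.5 = 0.1148

0.11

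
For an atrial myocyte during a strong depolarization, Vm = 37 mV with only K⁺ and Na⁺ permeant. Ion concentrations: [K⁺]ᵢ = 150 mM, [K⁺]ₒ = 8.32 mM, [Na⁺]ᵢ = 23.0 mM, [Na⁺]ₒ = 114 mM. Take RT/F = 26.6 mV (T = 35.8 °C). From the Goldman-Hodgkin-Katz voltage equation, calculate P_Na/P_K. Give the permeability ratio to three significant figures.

Let α = P_Na/P_K. GHK: Vm = 26.6·ln[(Kₒ + α·Naₒ)/(Kᵢ + α·Naᵢ)].
e^(Vm/26.6) = e^(37.0/26.6) = 4.0188
So 4.0188·(Kᵢ + α·Naᵢ) = Kₒ + α·Naₒ → α = (4.0188·150.0 − 8.32) / (114.0 − 4.0188·23.0)
α = (602.8 − 8.32) / (114.0 − 92.43) = 594.5/21.57 = 27.56

27.6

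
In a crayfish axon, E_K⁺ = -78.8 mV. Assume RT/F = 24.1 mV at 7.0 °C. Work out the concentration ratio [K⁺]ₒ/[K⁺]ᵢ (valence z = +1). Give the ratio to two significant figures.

ln([out]/[in]) = E·z/(24.1) = -78.8 × 1 / 24.1 = -3.2697
[out]/[in] = e^(-3.2697) = 0.03802

0.038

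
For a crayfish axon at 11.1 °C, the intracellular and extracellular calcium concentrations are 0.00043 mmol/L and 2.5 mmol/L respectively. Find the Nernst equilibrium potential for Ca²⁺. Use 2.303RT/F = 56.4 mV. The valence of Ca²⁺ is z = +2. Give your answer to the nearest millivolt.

E = (56.4/z) · log₁₀([Ca²⁺]_out/[Ca²⁺]_in) with z = +2.
= (56.4/2) · log₁₀(2.5/0.00043) = 28.20 · log₁₀(5814)
= 28.20 · (3.7645) = 106.16 mV

106 mV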